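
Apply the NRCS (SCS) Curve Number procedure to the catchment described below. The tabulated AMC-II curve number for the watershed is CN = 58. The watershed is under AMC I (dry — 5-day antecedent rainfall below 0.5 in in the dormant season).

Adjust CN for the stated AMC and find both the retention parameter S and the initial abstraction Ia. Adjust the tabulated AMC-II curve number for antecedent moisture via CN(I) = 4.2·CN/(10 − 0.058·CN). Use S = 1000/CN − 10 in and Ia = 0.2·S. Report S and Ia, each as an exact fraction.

S = 500/29 in ≈ 17.241 in; Ia = 100/29 in ≈ 3.448 in

Dry (AMC I): CN(I) = 4.2·58/(10 − 0.058·58) = (1218/5)/(1659/250) = 2900/79 ≈ 36.709
Retention S: 1000/CN − 10 with CN=36.709 → S = 500/29 ≈ 17.241 in
Ia = 0.2·(500/29) = 100/29 in ≈ 3.448 in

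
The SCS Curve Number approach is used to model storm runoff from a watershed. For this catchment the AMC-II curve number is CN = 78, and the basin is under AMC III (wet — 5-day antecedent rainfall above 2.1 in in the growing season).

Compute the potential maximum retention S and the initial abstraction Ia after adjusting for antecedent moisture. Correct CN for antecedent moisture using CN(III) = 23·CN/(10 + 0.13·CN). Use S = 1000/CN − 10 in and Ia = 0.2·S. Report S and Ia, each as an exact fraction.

S = 1100/897 in ≈ 1.226 in; Ia = 220/897 in ≈ 0.245 in

Wet (AMC III): CN(III) = 23·78/(10 + 0.13·78) = 1794/(1007/50) = 89700/1007 ≈ 89.076
Retention S: 1000/CN − 10 with CN=89.076 → S = 1100/897 ≈ 1.226 in
Ia = 0.2·(1100/897) = 220/897 in ≈ 0.245 in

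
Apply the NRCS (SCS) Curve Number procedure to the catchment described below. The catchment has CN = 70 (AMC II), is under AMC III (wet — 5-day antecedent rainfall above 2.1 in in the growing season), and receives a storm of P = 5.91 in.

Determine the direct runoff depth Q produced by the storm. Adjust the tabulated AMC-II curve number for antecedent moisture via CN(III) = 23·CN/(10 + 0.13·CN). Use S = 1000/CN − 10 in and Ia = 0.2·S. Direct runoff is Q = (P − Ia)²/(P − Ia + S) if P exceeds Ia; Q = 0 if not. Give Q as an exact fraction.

Adjust CN=70 to AMC III: 23·70/(10 + 0.13·70) → 1610 ÷ (191/10) = 16100/191 ≈ 84.293
Retention S: 1000/CN − 10 with CN=84.293 → S = 300/161 ≈ 1.863 in
Ia = 0.2S: 0.2·1.863 = 0.373 in (exactly 60/161)
Excess rainfall: 5.910 − 0.373 = 5.537 in; P > Ia so Q > 0
Q: (89151/16100)² ÷ (119151/16100) = 883100089/213147900 in (≈ 4.143 in)

Q = 883100089/213147900 in ≈ 4.143 in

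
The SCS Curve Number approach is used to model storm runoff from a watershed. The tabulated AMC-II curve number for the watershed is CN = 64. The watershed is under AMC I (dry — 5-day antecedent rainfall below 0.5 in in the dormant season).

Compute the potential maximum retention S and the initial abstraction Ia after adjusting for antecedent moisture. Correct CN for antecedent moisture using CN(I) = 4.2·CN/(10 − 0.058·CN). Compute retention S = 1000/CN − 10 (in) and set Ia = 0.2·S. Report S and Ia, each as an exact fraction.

CN(I) from CN(II)=64: (4.2·64)/(10 − 0.058·64) = 5600/131 ≈ 42.748
Max retention: S = 1000/(5600/131) − 10 = 375/28 in (≈ 13.393 in)
Ia = 0.2·(375/28) = 75/28 in ≈ 2.679 in

S = 375/28 in ≈ 13.393 in; Ia = 75/28 in ≈ 2.679 in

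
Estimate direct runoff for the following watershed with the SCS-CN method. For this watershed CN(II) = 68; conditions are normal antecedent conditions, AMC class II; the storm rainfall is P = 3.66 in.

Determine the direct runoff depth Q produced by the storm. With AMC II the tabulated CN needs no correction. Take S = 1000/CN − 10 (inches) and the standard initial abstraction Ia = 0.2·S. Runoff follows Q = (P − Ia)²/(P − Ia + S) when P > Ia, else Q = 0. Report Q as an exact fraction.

CN(II) = 68; AMC II needs no correction.
Max retention: S = 1000/68 − 10 = 80/17 in (≈ 4.706 in)
Ia = 0.2·(80/17) = 16/17 in ≈ 0.941 in
Excess rainfall: 3.660 − 0.941 = 2.719 in; P > Ia so Q > 0
Q = (2311/850)²/((2311/850) + 80/17) = (5340721/722500)/(6311/850) = 5340721/5364350 in ≈ 0.996 in

Q = 5340721/5364350 in ≈ 0.996 in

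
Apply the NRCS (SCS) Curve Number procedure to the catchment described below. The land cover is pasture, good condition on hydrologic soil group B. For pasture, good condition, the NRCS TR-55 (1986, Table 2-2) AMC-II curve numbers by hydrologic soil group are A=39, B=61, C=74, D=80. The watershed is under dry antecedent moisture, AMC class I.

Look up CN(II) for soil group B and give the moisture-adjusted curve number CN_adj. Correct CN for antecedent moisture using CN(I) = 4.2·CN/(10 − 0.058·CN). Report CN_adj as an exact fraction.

NRCS table: pasture, good condition, soil group B → CN(II) = 61
CN(I) from CN(II)=61: (4.2·61)/(10 − 0.058·61) = 42700/1077 ≈ 39.647

CN_adj = 42700/1077 ≈ 39.647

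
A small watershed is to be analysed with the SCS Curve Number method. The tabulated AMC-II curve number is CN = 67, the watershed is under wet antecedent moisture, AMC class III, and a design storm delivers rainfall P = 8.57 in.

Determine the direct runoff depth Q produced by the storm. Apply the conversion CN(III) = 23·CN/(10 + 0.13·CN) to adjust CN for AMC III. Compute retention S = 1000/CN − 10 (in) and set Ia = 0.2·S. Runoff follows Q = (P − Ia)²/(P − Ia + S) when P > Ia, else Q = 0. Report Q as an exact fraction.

Wet (AMC III): CN(III) = 23·67/(10 + 0.13·67) = 1541/(1871/100) = 154100/1871 ≈ 82.362
S = 1000/(154100/1871) − 10 = 3300/1541 in ≈ 2.141 in
Initial abstraction Ia = S/5 = (3300/1541)/5 = 660/1541 ≈ 0.428 in
Since P=8.570 > Ia=0.428: effective rainfall P−Ia = 1254637/154100 in
Q = (1254637/154100)²/((1254637/154100) + 3300/1541) = (1574114001769/23746810000)/(1584637/154100) = 1574114001769/244192561700 in ≈ 6.446 in

Q = 1574114001769/244192561700 in ≈ 6.446 in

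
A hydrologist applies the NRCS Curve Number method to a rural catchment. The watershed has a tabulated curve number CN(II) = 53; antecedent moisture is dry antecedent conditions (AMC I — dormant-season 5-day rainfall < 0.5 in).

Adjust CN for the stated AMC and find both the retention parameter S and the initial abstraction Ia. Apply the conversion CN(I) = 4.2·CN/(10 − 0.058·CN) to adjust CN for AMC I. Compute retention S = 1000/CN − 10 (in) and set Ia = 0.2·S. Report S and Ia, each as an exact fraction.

S = 23500/1113 in ≈ 21.114 in; Ia = 4700/1113 in ≈ 4.223 in

Dry (AMC I): CN(I) = 4.2·53/(10 − 0.058·53) = (1113/5)/(3463/500) = 111300/3463 ≈ 32.140
Retention S: 1000/CN − 10 with CN=32.140 → S = 23500/1113 ≈ 21.114 in
Ia = 0.2·(23500/1113) = 4700/1113 in ≈ 4.223 in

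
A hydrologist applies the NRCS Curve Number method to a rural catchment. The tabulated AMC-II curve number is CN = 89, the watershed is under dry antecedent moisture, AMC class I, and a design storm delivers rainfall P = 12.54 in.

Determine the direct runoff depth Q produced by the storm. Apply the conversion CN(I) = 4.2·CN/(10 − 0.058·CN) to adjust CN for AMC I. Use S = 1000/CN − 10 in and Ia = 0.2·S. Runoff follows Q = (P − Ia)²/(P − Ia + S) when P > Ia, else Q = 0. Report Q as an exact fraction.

CN(I) from CN(II)=89: (4.2·89)/(10 − 0.058·89) = 186900/2419 ≈ 77.263
Max retention: S = 1000/(186900/2419) − 10 = 5500/1869 in (≈ 2.943 in)
Ia = 0.2·(5500/1869) = 1100/1869 in ≈ 0.589 in
Since P=12.540 > Ia=0.589: effective rainfall P−Ia = 1116863/93450 in
Q: (1116863/93450)² ÷ (1391863/93450) = 10308950089/1074955350 in (≈ 9.590 in)

Q = 10308950089/1074955350 in ≈ 9.590 in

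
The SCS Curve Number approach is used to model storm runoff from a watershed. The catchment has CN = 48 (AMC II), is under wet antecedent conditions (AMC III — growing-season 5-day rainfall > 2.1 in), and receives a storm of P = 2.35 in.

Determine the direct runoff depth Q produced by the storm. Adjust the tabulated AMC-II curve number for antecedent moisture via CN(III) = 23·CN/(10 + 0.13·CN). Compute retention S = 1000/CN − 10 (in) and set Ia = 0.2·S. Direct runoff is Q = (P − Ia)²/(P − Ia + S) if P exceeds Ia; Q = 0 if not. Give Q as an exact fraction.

CN(III) from CN(II)=48: (23·48)/(10 + 0.13·48) = 13800/203 ≈ 67.980
S = 1000/(13800/203) − 10 = 325/69 in ≈ 4.710 in
Ia = 0.2·(325/69) = 65/69 in ≈ 0.942 in
Excess rainfall: 2.350 − 0.942 = 1.408 in; P > Ia so Q > 0
Runoff Q = (P−Ia)²/(P−Ia+S) = (1.408)²/(1.408+4.710) = 3775249/11651340 ≈ 0.324 in

Q = 3775249/11651340 in ≈ 0.324 in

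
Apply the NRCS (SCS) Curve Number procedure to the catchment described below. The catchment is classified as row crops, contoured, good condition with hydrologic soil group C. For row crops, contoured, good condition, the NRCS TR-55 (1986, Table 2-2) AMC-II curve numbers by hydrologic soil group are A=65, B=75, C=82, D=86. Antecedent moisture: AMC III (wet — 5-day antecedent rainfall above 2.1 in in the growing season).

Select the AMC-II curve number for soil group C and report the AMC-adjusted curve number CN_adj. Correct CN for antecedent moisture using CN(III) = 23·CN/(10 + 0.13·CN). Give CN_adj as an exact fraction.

NRCS table: row crops, contoured, good condition, soil group C → CN(II) = 82
Wet (AMC III): CN(III) = 23·82/(10 + 0.13·82) = 1886/(1033/50) = 94300/1033 ≈ 91.288

CN_adj = 94300/1033 ≈ 91.288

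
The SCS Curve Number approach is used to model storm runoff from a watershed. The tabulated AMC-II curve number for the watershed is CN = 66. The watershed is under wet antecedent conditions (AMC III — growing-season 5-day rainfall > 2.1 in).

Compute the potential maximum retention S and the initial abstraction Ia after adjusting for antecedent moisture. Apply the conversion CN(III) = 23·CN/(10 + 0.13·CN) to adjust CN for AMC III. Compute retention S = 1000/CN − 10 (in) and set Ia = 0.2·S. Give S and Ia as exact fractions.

S = 1700/759 in ≈ 2.240 in; Ia = 340/759 in ≈ 0.448 in

Adjust CN=66 to AMC III: 23·66/(10 + 0.13·66) → 1518 ÷ (929/50) = 75900/929 ≈ 81.701
Retention S: 1000/CN − 10 with CN=81.701 → S = 1700/759 ≈ 2.240 in
Ia = 0.2·(1700/759) = 340/759 in ≈ 0.448 in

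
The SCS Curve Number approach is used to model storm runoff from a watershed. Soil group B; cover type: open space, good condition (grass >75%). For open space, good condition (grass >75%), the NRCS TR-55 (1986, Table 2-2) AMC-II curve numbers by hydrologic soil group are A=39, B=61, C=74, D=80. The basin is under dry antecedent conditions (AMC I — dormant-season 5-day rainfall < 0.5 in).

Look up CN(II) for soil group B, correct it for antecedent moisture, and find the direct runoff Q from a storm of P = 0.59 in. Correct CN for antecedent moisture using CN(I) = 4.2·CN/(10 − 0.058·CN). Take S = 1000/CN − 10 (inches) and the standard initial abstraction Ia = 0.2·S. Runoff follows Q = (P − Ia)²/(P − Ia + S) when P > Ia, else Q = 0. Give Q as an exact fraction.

NRCS table: open space, good condition (grass >75%), soil group B → CN(II) = 61
Dry (AMC I): CN(I) = 4.2·61/(10 − 0.058·61) = (1281/5)/(3231/500) = 42700/1077 ≈ 39.647
Retention S: 1000/CN − 10 with CN=39.647 → S = 6500/427 ≈ 15.222 in
Initial abstraction Ia = S/5 = (6500/427)/5 = 1300/427 ≈ 3.044 in
P = 0.590 ≤ Ia = 3.044 in: entire storm abstracted, Q = 0.

Q = 0 in ≈ 0.000 in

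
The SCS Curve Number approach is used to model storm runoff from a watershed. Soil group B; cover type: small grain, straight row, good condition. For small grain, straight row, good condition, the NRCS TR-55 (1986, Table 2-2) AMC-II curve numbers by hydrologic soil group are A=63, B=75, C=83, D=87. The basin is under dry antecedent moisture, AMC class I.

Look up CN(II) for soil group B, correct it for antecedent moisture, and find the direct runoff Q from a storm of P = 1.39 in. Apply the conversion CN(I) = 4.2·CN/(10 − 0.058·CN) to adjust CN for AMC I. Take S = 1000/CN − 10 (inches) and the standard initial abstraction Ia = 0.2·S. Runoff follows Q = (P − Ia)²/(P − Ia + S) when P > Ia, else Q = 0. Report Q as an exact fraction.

NRCS table: small grain, straight row, good condition, soil group B → CN(II) = 75
Dry (AMC I): CN(I) = 4.2·75/(10 − 0.058·75) = 315/(113/20) = 6300/113 ≈ 55.752
S = 1000/(6300/113) − 10 = 500/63 in ≈ 7.937 in
Initial abstraction Ia = S/5 = (500/63)/5 = 100/63 ≈ 1.587 in
P = 1.390 ≤ Ia = 1.587 in: entire storm abstracted, Q = 0.

Q = 0 in ≈ 0.000 in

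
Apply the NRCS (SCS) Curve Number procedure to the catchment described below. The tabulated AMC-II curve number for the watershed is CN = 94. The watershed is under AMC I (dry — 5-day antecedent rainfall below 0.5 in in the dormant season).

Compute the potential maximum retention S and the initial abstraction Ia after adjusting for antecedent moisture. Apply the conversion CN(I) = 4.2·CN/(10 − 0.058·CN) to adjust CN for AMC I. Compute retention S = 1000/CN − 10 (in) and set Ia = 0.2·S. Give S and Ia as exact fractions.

Dry (AMC I): CN(I) = 4.2·94/(10 − 0.058·94) = (1974/5)/(1137/250) = 32900/379 ≈ 86.807
S = 1000/(32900/379) − 10 = 500/329 in ≈ 1.520 in
Ia = 0.2S: 0.2·1.520 = 0.304 in (exactly 100/329)

S = 500/329 in ≈ 1.520 in; Ia = 100/329 in ≈ 0.304 in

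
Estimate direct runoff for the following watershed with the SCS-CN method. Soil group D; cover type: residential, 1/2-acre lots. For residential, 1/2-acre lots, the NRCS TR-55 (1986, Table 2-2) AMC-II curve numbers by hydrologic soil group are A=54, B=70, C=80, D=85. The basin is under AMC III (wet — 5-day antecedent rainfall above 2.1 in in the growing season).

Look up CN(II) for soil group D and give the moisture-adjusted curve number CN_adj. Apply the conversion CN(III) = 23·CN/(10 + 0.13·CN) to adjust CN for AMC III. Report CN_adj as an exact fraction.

NRCS table: residential, 1/2-acre lots, soil group D → CN(II) = 85
CN(III) from CN(II)=85: (23·85)/(10 + 0.13·85) = 39100/421 ≈ 92.874

CN_adj = 39100/421 ≈ 92.874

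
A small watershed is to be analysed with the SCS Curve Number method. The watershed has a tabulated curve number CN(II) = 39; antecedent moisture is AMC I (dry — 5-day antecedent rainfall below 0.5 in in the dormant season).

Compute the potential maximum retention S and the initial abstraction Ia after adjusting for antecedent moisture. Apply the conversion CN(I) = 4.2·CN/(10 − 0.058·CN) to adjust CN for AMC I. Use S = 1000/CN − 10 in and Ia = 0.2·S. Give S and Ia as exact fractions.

CN(I) from CN(II)=39: (4.2·39)/(10 − 0.058·39) = 81900/3869 ≈ 21.168
Retention S: 1000/CN − 10 with CN=21.168 → S = 30500/819 ≈ 37.241 in
Ia = 0.2·(30500/819) = 6100/819 in ≈ 7.448 in

S = 30500/819 in ≈ 37.241 in; Ia = 6100/819 in ≈ 7.448 in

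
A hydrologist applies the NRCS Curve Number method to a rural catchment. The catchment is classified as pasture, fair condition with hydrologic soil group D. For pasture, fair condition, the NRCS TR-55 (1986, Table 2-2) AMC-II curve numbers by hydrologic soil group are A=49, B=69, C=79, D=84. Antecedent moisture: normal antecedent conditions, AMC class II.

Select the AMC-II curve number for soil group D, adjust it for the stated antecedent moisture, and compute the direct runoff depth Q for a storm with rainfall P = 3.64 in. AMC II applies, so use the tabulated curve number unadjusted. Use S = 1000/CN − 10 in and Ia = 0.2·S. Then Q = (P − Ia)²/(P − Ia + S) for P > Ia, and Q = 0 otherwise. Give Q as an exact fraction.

NRCS table: pasture, fair condition, soil group D → CN(II) = 84
CN(II) = 84; AMC II needs no correction.
Max retention: S = 1000/84 − 10 = 40/21 in (≈ 1.905 in)
Ia = 0.2·(40/21) = 8/21 in ≈ 0.381 in
Excess rainfall: 3.640 − 0.381 = 3.259 in; P > Ia so Q > 0
Q: (1711/525)² ÷ (2711/525) = 2927521/1423275 in (≈ 2.057 in)

Q = 2927521/1423275 in ≈ 2.057 in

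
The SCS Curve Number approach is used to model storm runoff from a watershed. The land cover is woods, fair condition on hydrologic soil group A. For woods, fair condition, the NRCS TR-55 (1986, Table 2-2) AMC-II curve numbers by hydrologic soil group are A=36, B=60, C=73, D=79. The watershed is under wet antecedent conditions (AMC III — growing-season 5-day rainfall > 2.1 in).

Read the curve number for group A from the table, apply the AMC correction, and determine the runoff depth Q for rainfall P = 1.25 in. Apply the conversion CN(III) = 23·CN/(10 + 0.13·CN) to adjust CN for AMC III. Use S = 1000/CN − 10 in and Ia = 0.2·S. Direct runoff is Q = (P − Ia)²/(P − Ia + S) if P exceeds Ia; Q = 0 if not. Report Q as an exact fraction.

Q = 0 in ≈ 0.000 in

NRCS table: woods, fair condition, soil group A → CN(II) = 36
Adjust CN=36 to AMC III: 23·36/(10 + 0.13·36) → 828 ÷ (367/25) = 20700/367 ≈ 56.403
Retention S: 1000/CN − 10 with CN=56.403 → S = 1600/207 ≈ 7.729 in
Ia = 0.2S: 0.2·7.729 = 1.546 in (exactly 320/207)
P = 1.250 ≤ Ia = 1.546 in: entire storm abstracted, Q = 0.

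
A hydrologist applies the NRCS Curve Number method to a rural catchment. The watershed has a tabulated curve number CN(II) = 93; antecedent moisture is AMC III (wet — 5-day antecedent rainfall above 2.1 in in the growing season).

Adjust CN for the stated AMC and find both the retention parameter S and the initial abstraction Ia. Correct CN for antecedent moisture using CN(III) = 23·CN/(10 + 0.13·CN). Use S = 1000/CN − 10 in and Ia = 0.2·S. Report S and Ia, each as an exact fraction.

CN(III) from CN(II)=93: (23·93)/(10 + 0.13·93) = 213900/2209 ≈ 96.831
Retention S: 1000/CN − 10 with CN=96.831 → S = 700/2139 ≈ 0.327 in
Ia = 0.2S: 0.2·0.327 = 0.065 in (exactly 140/2139)

S = 700/2139 in ≈ 0.327 in; Ia = 140/2139 in ≈ 0.065 in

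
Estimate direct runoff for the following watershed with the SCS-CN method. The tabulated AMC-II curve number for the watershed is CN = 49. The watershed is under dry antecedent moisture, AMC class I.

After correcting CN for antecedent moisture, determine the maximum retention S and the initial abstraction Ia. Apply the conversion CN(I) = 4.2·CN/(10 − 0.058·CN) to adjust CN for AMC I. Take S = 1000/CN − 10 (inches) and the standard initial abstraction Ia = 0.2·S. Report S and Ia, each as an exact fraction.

Adjust CN=49 to AMC I: 4.2·49/(10 − 0.058·49) → (1029/5) ÷ (3579/500) = 34300/1193 ≈ 28.751
Retention S: 1000/CN − 10 with CN=28.751 → S = 8500/343 ≈ 24.781 in
Ia = 0.2S: 0.2·24.781 = 4.956 in (exactly 1700/343)

S = 8500/343 in ≈ 24.781 in; Ia = 1700/343 in ≈ 4.956 in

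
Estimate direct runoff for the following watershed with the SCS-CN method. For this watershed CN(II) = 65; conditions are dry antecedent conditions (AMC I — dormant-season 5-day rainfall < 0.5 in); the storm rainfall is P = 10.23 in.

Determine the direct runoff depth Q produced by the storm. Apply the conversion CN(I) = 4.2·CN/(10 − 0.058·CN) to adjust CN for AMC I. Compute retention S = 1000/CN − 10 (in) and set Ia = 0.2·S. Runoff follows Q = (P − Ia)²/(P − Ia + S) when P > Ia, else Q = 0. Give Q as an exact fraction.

CN(I) from CN(II)=65: (4.2·65)/(10 − 0.058·65) = 3900/89 ≈ 43.820
S = 1000/(3900/89) − 10 = 500/39 in ≈ 12.821 in
Ia = 0.2S: 0.2·12.821 = 2.564 in (exactly 100/39)
Excess rainfall: 10.230 − 2.564 = 7.666 in; P > Ia so Q > 0
Q: (29897/3900)² ÷ (79897/3900) = 893830609/311598300 in (≈ 2.869 in)

Q = 893830609/311598300 in ≈ 2.869 in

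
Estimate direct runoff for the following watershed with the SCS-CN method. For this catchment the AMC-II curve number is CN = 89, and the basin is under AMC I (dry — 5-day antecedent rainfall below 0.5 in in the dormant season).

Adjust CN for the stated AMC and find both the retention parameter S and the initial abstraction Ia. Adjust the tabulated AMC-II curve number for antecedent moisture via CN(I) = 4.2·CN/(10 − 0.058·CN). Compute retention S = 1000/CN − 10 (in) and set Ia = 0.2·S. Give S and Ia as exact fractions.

S = 5500/1869 in ≈ 2.943 in; Ia = 1100/1869 in ≈ 0.589 in

Adjust CN=89 to AMC I: 4.2·89/(10 − 0.058·89) → (1869/5) ÷ (2419/500) = 186900/2419 ≈ 77.263
S = 1000/(186900/2419) − 10 = 5500/1869 in ≈ 2.943 in
Ia = 0.2S: 0.2·2.943 = 0.589 in (exactly 1100/1869)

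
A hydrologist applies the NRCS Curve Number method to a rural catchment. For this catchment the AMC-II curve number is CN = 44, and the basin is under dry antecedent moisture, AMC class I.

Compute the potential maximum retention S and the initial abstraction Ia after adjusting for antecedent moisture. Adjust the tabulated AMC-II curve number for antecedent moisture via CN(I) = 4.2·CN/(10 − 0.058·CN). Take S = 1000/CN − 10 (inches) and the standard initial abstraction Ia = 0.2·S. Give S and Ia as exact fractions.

S = 1000/33 in ≈ 30.303 in; Ia = 200/33 in ≈ 6.061 in

Adjust CN=44 to AMC I: 4.2·44/(10 − 0.058·44) → (924/5) ÷ (931/125) = 3300/133 ≈ 24.812
Max retention: S = 1000/(3300/133) − 10 = 1000/33 in (≈ 30.303 in)
Ia = 0.2·(1000/33) = 200/33 in ≈ 6.061 in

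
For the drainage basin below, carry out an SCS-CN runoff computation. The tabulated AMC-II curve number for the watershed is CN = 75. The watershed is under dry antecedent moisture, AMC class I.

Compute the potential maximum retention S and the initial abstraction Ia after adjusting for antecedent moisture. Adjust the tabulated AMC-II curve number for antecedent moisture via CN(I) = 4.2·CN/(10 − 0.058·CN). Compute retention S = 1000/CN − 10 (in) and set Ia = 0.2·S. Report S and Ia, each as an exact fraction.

S = 500/63 in ≈ 7.937 in; Ia = 100/63 in ≈ 1.587 in

Dry (AMC I): CN(I) = 4.2·75/(10 − 0.058·75) = 315/(113/20) = 6300/113 ≈ 55.752
Retention S: 1000/CN − 10 with CN=55.752 → S = 500/63 ≈ 7.937 in
Ia = 0.2·(500/63) = 100/63 in ≈ 1.587 in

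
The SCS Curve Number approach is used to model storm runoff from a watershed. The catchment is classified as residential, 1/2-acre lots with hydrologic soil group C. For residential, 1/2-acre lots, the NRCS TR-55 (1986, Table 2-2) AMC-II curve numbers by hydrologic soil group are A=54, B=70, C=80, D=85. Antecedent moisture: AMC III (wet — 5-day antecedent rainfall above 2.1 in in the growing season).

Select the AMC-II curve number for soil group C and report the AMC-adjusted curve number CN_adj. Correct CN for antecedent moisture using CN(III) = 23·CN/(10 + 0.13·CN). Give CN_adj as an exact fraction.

NRCS table: residential, 1/2-acre lots, soil group C → CN(II) = 80
Wet (AMC III): CN(III) = 23·80/(10 + 0.13·80) = 1840/(102/5) = 4600/51 ≈ 90.196

CN_adj = 4600/51 ≈ 90.196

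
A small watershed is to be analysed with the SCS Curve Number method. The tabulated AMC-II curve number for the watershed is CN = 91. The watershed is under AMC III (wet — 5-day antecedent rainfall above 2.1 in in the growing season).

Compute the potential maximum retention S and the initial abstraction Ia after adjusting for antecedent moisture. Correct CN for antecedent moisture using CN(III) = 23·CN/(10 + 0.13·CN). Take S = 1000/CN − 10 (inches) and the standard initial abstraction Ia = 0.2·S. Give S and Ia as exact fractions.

S = 900/2093 in ≈ 0.430 in; Ia = 180/2093 in ≈ 0.086 in

Adjust CN=91 to AMC III: 23·91/(10 + 0.13·91) → 2093 ÷ (2183/100) = 209300/2183 ≈ 95.877
S = 1000/(209300/2183) − 10 = 900/2093 in ≈ 0.430 in
Ia = 0.2S: 0.2·0.430 = 0.086 in (exactly 180/2093)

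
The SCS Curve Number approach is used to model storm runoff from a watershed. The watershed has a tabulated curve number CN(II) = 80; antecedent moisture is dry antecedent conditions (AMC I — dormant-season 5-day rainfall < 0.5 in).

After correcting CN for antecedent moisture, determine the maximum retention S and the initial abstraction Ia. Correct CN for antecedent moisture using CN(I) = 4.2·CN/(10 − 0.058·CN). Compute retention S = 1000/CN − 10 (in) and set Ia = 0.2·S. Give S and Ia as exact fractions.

S = 125/21 in ≈ 5.952 in; Ia = 25/21 in ≈ 1.190 in

Dry (AMC I): CN(I) = 4.2·80/(10 − 0.058·80) = 336/(134/25) = 4200/67 ≈ 62.687
Retention S: 1000/CN − 10 with CN=62.687 → S = 125/21 ≈ 5.952 in
Ia = 0.2S: 0.2·5.952 = 1.190 in (exactly 25/21)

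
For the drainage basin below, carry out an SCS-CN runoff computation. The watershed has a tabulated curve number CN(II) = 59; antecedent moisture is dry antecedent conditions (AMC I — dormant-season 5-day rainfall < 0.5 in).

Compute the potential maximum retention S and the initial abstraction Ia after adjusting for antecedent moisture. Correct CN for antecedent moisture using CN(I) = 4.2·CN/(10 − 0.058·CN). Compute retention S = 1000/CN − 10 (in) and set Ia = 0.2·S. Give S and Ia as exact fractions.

S = 20500/1239 in ≈ 16.546 in; Ia = 4100/1239 in ≈ 3.309 in

Dry (AMC I): CN(I) = 4.2·59/(10 − 0.058·59) = (1239/5)/(3289/500) = 123900/3289 ≈ 37.671
Retention S: 1000/CN − 10 with CN=37.671 → S = 20500/1239 ≈ 16.546 in
Initial abstraction Ia = S/5 = (20500/1239)/5 = 4100/1239 ≈ 3.309 in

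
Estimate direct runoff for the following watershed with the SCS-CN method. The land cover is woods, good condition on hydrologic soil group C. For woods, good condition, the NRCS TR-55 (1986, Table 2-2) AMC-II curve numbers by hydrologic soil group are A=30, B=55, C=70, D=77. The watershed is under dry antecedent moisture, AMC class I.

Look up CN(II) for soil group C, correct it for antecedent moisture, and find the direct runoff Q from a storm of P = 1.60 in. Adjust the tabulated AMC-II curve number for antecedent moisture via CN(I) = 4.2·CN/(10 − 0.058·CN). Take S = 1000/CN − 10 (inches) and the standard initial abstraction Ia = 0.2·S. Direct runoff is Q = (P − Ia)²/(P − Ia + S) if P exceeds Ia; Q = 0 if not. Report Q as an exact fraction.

NRCS table: woods, good condition, soil group C → CN(II) = 70
CN(I) from CN(II)=70: (4.2·70)/(10 − 0.058·70) = 4900/99 ≈ 49.495
Retention S: 1000/CN − 10 with CN=49.495 → S = 500/49 ≈ 10.204 in
Ia = 0.2S: 0.2·10.204 = 2.041 in (exactly 100/49)
P = 1.600 ≤ Ia = 2.041 in: entire storm abstracted, Q = 0.

Q = 0 in ≈ 0.000 in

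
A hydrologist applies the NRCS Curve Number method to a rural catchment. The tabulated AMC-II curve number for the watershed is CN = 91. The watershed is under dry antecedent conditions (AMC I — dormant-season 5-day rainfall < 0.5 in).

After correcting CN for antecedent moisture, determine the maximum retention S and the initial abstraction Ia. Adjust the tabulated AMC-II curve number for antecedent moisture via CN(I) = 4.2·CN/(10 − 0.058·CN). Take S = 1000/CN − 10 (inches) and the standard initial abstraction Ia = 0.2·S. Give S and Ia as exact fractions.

Adjust CN=91 to AMC I: 4.2·91/(10 − 0.058·91) → (1911/5) ÷ (2361/500) = 63700/787 ≈ 80.940
Max retention: S = 1000/(63700/787) − 10 = 1500/637 in (≈ 2.355 in)
Ia = 0.2·(1500/637) = 300/637 in ≈ 0.471 in

S = 1500/637 in ≈ 2.355 in; Ia = 300/637 in ≈ 0.471 in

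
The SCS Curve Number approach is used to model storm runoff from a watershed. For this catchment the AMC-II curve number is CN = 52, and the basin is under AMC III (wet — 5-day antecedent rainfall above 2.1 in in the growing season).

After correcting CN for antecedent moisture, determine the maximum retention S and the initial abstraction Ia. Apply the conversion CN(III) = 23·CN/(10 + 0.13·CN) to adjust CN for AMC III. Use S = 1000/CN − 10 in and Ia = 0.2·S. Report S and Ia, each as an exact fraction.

S = 1200/299 in ≈ 4.013 in; Ia = 240/299 in ≈ 0.803 in

Wet (AMC III): CN(III) = 23·52/(10 + 0.13·52) = 1196/(419/25) = 29900/419 ≈ 71.360
Max retention: S = 1000/(29900/419) − 10 = 1200/299 in (≈ 4.013 in)
Ia = 0.2·(1200/299) = 240/299 in ≈ 0.803 in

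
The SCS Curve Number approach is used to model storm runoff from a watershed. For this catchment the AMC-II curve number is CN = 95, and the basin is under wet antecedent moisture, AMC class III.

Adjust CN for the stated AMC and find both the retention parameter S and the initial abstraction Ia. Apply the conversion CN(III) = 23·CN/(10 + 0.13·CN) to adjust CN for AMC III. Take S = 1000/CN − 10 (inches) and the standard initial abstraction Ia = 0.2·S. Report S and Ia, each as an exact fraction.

S = 100/437 in ≈ 0.229 in; Ia = 20/437 in ≈ 0.046 in

Wet (AMC III): CN(III) = 23·95/(10 + 0.13·95) = 2185/(447/20) = 43700/447 ≈ 97.763
Max retention: S = 1000/(43700/447) − 10 = 100/437 in (≈ 0.229 in)
Initial abstraction Ia = S/5 = (100/437)/5 = 20/437 ≈ 0.046 in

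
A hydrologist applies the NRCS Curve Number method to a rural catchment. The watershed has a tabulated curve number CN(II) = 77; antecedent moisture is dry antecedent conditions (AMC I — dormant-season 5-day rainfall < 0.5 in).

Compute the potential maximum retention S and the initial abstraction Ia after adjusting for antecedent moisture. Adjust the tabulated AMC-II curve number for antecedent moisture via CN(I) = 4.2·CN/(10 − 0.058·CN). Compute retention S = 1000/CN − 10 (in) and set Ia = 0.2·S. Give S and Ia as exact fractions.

S = 11500/1617 in ≈ 7.112 in; Ia = 2300/1617 in ≈ 1.422 in

Adjust CN=77 to AMC I: 4.2·77/(10 − 0.058·77) → (1617/5) ÷ (2767/500) = 161700/2767 ≈ 58.439
S = 1000/(161700/2767) − 10 = 11500/1617 in ≈ 7.112 in
Ia = 0.2·(11500/1617) = 2300/1617 in ≈ 1.422 in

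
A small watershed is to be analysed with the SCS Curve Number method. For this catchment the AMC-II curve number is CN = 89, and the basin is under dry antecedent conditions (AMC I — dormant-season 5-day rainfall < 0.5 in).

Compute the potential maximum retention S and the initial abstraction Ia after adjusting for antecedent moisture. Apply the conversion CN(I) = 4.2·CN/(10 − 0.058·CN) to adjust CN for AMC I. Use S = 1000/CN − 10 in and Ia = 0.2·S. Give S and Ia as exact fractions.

Dry (AMC I): CN(I) = 4.2·89/(10 − 0.058·89) = (1869/5)/(2419/500) = 186900/2419 ≈ 77.263
S = 1000/(186900/2419) − 10 = 5500/1869 in ≈ 2.943 in
Ia = 0.2·(5500/1869) = 1100/1869 in ≈ 0.589 in

S = 5500/1869 in ≈ 2.943 in; Ia = 1100/1869 in ≈ 0.589 in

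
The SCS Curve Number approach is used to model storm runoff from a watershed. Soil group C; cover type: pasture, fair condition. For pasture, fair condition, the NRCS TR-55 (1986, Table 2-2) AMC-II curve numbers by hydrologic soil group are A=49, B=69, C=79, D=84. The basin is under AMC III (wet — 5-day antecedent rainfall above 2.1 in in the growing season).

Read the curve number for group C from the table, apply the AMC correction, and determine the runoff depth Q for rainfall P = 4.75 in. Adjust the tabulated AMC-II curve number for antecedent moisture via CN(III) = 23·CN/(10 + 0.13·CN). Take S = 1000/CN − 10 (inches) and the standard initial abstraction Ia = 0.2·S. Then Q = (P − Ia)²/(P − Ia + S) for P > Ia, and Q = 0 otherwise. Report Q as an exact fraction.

Q = 1078662649/299754124 in ≈ 3.598 in

NRCS table: pasture, fair condition, soil group C → CN(II) = 79
Wet (AMC III): CN(III) = 23·79/(10 + 0.13·79) = 1817/(2027/100) = 181700/2027 ≈ 89.640
Retention S: 1000/CN − 10 with CN=89.640 → S = 2100/1817 ≈ 1.156 in
Ia = 0.2·(2100/1817) = 420/1817 in ≈ 0.231 in
P − Ia = 4.750 − 0.231 = 32843/7268 ≈ 4.519 in (> 0, runoff occurs)
Q: (32843/7268)² ÷ (41243/7268) = 1078662649/299754124 in (≈ 3.598 in)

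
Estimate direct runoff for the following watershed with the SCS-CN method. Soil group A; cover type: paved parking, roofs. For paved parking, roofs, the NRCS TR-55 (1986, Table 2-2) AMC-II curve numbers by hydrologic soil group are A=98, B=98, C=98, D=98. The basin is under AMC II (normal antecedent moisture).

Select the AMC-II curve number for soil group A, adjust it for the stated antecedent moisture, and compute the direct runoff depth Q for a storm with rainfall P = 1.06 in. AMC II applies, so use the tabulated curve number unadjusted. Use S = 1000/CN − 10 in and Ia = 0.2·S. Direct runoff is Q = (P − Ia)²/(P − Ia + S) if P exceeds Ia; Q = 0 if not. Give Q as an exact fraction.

Q = 6235009/7342650 in ≈ 0.849 in

NRCS table: paved parking, roofs, soil group A → CN(II) = 98
Average conditions: CN = 98 (no AMC adjustment).
Max retention: S = 1000/98 − 10 = 10/49 in (≈ 0.204 in)
Ia = 0.2·(10/49) = 2/49 in ≈ 0.041 in
Since P=1.060 > Ia=0.041: effective rainfall P−Ia = 2497/2450 in
Q = (2497/2450)²/((2497/2450) + 10/49) = (6235009/6002500)/(2997/2450) = 6235009/7342650 in ≈ 0.849 in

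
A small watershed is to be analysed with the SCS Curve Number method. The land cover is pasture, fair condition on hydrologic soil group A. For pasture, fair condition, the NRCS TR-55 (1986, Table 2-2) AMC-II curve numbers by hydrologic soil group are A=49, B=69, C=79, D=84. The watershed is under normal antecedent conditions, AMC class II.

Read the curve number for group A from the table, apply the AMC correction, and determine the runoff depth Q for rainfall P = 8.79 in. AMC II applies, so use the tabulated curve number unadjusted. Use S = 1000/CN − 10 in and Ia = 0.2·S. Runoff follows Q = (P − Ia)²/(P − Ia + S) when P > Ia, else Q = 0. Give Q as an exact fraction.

NRCS table: pasture, fair condition, soil group A → CN(II) = 49
AMC II — tabulated CN = 49 applies directly.
Retention S: 1000/CN − 10 with CN=49.000 → S = 510/49 ≈ 10.408 in
Ia = 0.2S: 0.2·10.408 = 2.082 in (exactly 102/49)
P − Ia = 8.790 − 2.082 = 32871/4900 ≈ 6.708 in (> 0, runoff occurs)
Runoff Q = (P−Ia)²/(P−Ia+S) = (6.708)²/(6.708+10.408) = 120055849/45663100 ≈ 2.629 in

Q = 120055849/45663100 in ≈ 2.629 in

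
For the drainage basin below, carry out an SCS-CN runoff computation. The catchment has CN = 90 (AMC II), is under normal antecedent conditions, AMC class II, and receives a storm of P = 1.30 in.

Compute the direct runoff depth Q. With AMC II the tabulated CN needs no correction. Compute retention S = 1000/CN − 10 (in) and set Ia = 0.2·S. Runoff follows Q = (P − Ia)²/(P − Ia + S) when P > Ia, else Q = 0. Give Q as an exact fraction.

AMC II — tabulated CN = 90 applies directly.
Retention S: 1000/CN − 10 with CN=90.000 → S = 10/9 ≈ 1.111 in
Ia = 0.2·(10/9) = 2/9 in ≈ 0.222 in
P − Ia = 1.300 − 0.222 = 97/90 ≈ 1.078 in (> 0, runoff occurs)
Q = (97/90)²/((97/90) + 10/9) = (9409/8100)/(197/90) = 9409/17730 in ≈ 0.531 in

Q = 9409/17730 in ≈ 0.531 in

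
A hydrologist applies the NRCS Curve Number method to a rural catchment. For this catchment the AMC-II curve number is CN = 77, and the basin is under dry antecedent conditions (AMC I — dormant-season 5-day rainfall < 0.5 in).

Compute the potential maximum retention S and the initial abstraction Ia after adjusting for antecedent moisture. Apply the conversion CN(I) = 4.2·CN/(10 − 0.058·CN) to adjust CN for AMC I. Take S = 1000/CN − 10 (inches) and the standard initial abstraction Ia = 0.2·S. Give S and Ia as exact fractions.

S = 11500/1617 in ≈ 7.112 in; Ia = 2300/1617 in ≈ 1.422 in

CN(I) from CN(II)=77: (4.2·77)/(10 − 0.058·77) = 161700/2767 ≈ 58.439
Retention S: 1000/CN − 10 with CN=58.439 → S = 11500/1617 ≈ 7.112 in
Initial abstraction Ia = S/5 = (11500/1617)/5 = 2300/1617 ≈ 1.422 in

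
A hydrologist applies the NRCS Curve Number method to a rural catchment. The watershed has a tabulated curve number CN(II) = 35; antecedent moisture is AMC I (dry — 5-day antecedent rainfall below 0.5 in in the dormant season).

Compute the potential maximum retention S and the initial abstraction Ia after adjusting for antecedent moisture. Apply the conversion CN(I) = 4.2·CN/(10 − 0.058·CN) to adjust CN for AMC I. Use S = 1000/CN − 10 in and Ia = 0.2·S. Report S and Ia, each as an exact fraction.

Dry (AMC I): CN(I) = 4.2·35/(10 − 0.058·35) = 147/(797/100) = 14700/797 ≈ 18.444
Retention S: 1000/CN − 10 with CN=18.444 → S = 6500/147 ≈ 44.218 in
Ia = 0.2S: 0.2·44.218 = 8.844 in (exactly 1300/147)

S = 6500/147 in ≈ 44.218 in; Ia = 1300/147 in ≈ 8.844 in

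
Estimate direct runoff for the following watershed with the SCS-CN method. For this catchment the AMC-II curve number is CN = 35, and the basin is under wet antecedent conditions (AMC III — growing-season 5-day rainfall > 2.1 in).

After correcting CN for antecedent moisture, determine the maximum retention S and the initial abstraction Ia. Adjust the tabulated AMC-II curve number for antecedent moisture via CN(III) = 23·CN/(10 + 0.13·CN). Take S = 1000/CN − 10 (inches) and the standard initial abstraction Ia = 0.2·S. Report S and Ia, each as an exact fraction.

CN(III) from CN(II)=35: (23·35)/(10 + 0.13·35) = 16100/291 ≈ 55.326
S = 1000/(16100/291) − 10 = 1300/161 in ≈ 8.075 in
Initial abstraction Ia = S/5 = (1300/161)/5 = 260/161 ≈ 1.615 in

S = 1300/161 in ≈ 8.075 in; Ia = 260/161 in ≈ 1.615 in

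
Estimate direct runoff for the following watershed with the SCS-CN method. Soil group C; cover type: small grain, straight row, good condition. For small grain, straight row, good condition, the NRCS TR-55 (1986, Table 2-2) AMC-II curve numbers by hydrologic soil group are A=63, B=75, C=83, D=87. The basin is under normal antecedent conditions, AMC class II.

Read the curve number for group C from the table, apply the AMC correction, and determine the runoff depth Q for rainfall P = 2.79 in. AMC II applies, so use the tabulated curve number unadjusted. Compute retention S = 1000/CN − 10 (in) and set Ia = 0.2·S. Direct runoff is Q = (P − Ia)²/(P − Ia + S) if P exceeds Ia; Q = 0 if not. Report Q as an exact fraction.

Q = 390339049/305083100 in ≈ 1.279 in

NRCS table: small grain, straight row, good condition, soil group C → CN(II) = 83
AMC II — tabulated CN = 83 applies directly.
Max retention: S = 1000/83 − 10 = 170/83 in (≈ 2.048 in)
Ia = 0.2S: 0.2·2.048 = 0.410 in (exactly 34/83)
P − Ia = 2.790 − 0.410 = 19757/8300 ≈ 2.380 in (> 0, runoff occurs)
Q: (19757/8300)² ÷ (36757/8300) = 390339049/305083100 in (≈ 1.279 in)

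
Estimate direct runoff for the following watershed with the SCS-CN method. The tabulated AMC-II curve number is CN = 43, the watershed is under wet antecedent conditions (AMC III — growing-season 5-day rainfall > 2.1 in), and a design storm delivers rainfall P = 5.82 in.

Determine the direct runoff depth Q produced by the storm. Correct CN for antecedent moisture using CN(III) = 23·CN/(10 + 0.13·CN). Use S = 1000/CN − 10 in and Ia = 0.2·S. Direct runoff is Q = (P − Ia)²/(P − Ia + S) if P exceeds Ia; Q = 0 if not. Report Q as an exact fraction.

Q = 5918686489/2834028950 in ≈ 2.088 in

Wet (AMC III): CN(III) = 23·43/(10 + 0.13·43) = 989/(1559/100) = 98900/1559 ≈ 63.438
S = 1000/(98900/1559) − 10 = 5700/989 in ≈ 5.763 in
Ia = 0.2·(5700/989) = 1140/989 in ≈ 1.153 in
Since P=5.820 > Ia=1.153: effective rainfall P−Ia = 230799/49450 in
Q = (230799/49450)²/((230799/49450) + 5700/989) = (53268178401/2445302500)/(515799/49450) = 5918686489/2834028950 in ≈ 2.088 in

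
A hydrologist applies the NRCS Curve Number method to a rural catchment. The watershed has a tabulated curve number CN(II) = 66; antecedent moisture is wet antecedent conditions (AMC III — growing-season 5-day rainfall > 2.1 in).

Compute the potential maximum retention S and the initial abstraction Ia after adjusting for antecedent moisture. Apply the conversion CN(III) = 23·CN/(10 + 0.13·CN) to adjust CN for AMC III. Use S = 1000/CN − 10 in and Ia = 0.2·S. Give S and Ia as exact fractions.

S = 1700/759 in ≈ 2.240 in; Ia = 340/759 in ≈ 0.448 in

Wet (AMC III): CN(III) = 23·66/(10 + 0.13·66) = 1518/(929/50) = 75900/929 ≈ 81.701
Retention S: 1000/CN − 10 with CN=81.701 → S = 1700/759 ≈ 2.240 in
Ia = 0.2S: 0.2·2.240 = 0.448 in (exactly 340/759)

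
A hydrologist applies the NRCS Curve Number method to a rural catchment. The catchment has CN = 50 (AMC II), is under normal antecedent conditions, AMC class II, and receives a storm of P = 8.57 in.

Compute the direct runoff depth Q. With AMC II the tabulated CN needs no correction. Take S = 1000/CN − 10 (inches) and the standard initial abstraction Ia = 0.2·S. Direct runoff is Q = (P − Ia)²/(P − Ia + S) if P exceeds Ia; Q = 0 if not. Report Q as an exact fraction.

Average conditions: CN = 50 (no AMC adjustment).
S = 1000/50 − 10 = 10 in ≈ 10.000 in
Initial abstraction Ia = S/5 = 10/5 = 2 ≈ 2.000 in
Since P=8.570 > Ia=2.000: effective rainfall P−Ia = 657/100 in
Q = (657/100)²/((657/100) + 10) = (431649/10000)/(1657/100) = 431649/165700 in ≈ 2.605 in

Q = 431649/165700 in ≈ 2.605 in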